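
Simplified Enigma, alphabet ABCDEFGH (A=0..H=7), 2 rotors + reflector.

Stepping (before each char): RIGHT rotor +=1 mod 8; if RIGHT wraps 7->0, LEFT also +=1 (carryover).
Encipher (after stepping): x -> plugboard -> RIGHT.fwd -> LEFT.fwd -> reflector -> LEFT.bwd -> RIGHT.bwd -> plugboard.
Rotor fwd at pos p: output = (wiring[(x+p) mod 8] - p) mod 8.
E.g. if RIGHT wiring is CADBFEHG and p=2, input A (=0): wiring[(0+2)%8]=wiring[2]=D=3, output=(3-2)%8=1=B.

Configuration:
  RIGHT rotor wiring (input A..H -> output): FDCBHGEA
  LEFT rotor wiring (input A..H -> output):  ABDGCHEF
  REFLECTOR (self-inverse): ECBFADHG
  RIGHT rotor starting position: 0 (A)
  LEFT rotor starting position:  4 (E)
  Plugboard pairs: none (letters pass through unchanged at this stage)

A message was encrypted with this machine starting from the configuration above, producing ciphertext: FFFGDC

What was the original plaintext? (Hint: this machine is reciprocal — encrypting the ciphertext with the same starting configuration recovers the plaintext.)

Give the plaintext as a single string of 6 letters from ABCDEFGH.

Answer: GABCEF

Derivation:
Char 1 ('F'): step: R->1, L=4; F->plug->F->R->D->L->B->refl->C->L'->H->R'->G->plug->G
Char 2 ('F'): step: R->2, L=4; F->plug->F->R->G->L->H->refl->G->L'->A->R'->A->plug->A
Char 3 ('F'): step: R->3, L=4; F->plug->F->R->C->L->A->refl->E->L'->E->R'->B->plug->B
Char 4 ('G'): step: R->4, L=4; G->plug->G->R->G->L->H->refl->G->L'->A->R'->C->plug->C
Char 5 ('D'): step: R->5, L=4; D->plug->D->R->A->L->G->refl->H->L'->G->R'->E->plug->E
Char 6 ('C'): step: R->6, L=4; C->plug->C->R->H->L->C->refl->B->L'->D->R'->F->plug->F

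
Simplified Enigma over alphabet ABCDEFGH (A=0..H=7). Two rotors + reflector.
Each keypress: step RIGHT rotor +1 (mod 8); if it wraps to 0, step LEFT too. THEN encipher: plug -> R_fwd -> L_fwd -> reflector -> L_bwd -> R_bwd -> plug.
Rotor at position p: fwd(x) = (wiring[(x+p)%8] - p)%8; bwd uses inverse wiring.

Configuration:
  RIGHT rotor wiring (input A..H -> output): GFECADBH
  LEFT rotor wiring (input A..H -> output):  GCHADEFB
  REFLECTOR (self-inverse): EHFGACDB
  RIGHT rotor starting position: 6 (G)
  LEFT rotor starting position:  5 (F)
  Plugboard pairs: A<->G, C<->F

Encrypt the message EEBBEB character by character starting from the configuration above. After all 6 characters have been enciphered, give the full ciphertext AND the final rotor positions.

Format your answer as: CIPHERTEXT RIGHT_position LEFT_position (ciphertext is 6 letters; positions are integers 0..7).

Char 1 ('E'): step: R->7, L=5; E->plug->E->R->D->L->B->refl->H->L'->A->R'->A->plug->G
Char 2 ('E'): step: R->0, L->6 (L advanced); E->plug->E->R->A->L->H->refl->B->L'->E->R'->C->plug->F
Char 3 ('B'): step: R->1, L=6; B->plug->B->R->D->L->E->refl->A->L'->C->R'->E->plug->E
Char 4 ('B'): step: R->2, L=6; B->plug->B->R->A->L->H->refl->B->L'->E->R'->G->plug->A
Char 5 ('E'): step: R->3, L=6; E->plug->E->R->E->L->B->refl->H->L'->A->R'->C->plug->F
Char 6 ('B'): step: R->4, L=6; B->plug->B->R->H->L->G->refl->D->L'->B->R'->F->plug->C
Final: ciphertext=GFEAFC, RIGHT=4, LEFT=6

Answer: GFEAFC 4 6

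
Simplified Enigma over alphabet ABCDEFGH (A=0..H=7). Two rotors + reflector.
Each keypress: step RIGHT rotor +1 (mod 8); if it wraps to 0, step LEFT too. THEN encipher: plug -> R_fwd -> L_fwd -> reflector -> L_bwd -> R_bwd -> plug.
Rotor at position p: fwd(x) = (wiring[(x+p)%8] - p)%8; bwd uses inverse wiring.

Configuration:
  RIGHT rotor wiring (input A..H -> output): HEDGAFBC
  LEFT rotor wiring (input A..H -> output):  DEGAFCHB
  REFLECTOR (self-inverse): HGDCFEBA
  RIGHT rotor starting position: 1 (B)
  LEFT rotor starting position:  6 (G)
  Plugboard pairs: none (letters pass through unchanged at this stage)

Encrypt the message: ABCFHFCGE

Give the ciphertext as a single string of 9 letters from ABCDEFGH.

Answer: GGBBGCABD

Derivation:
Char 1 ('A'): step: R->2, L=6; A->plug->A->R->B->L->D->refl->C->L'->F->R'->G->plug->G
Char 2 ('B'): step: R->3, L=6; B->plug->B->R->F->L->C->refl->D->L'->B->R'->G->plug->G
Char 3 ('C'): step: R->4, L=6; C->plug->C->R->F->L->C->refl->D->L'->B->R'->B->plug->B
Char 4 ('F'): step: R->5, L=6; F->plug->F->R->G->L->H->refl->A->L'->E->R'->B->plug->B
Char 5 ('H'): step: R->6, L=6; H->plug->H->R->H->L->E->refl->F->L'->C->R'->G->plug->G
Char 6 ('F'): step: R->7, L=6; F->plug->F->R->B->L->D->refl->C->L'->F->R'->C->plug->C
Char 7 ('C'): step: R->0, L->7 (L advanced); C->plug->C->R->D->L->H->refl->A->L'->H->R'->A->plug->A
Char 8 ('G'): step: R->1, L=7; G->plug->G->R->B->L->E->refl->F->L'->C->R'->B->plug->B
Char 9 ('E'): step: R->2, L=7; E->plug->E->R->H->L->A->refl->H->L'->D->R'->D->plug->D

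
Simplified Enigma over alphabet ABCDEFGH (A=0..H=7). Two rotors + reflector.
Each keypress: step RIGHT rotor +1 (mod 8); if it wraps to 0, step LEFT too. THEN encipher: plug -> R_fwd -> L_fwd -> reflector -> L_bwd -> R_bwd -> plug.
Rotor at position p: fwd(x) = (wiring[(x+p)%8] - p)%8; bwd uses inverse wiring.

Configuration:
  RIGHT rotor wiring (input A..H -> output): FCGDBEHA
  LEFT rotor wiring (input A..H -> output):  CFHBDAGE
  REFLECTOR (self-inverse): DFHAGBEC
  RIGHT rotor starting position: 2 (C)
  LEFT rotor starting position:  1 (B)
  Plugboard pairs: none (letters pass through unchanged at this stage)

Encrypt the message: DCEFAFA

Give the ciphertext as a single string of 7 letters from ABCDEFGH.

Answer: HDACHDB

Derivation:
Char 1 ('D'): step: R->3, L=1; D->plug->D->R->E->L->H->refl->C->L'->D->R'->H->plug->H
Char 2 ('C'): step: R->4, L=1; C->plug->C->R->D->L->C->refl->H->L'->E->R'->D->plug->D
Char 3 ('E'): step: R->5, L=1; E->plug->E->R->F->L->F->refl->B->L'->H->R'->A->plug->A
Char 4 ('F'): step: R->6, L=1; F->plug->F->R->F->L->F->refl->B->L'->H->R'->C->plug->C
Char 5 ('A'): step: R->7, L=1; A->plug->A->R->B->L->G->refl->E->L'->A->R'->H->plug->H
Char 6 ('F'): step: R->0, L->2 (L advanced); F->plug->F->R->E->L->E->refl->G->L'->D->R'->D->plug->D
Char 7 ('A'): step: R->1, L=2; A->plug->A->R->B->L->H->refl->C->L'->F->R'->B->plug->B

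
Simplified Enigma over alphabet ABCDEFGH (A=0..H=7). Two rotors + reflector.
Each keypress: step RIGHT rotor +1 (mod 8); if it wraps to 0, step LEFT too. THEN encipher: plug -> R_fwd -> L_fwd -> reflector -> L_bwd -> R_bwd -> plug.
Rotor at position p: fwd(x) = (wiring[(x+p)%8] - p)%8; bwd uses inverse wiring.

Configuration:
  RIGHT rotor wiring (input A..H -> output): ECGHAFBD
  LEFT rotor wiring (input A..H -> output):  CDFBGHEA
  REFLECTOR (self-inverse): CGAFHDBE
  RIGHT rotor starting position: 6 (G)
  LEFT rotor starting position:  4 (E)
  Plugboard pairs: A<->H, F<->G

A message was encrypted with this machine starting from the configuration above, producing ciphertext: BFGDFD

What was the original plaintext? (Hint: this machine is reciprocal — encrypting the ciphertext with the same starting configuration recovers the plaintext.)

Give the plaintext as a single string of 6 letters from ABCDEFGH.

Answer: CCBFHH

Derivation:
Char 1 ('B'): step: R->7, L=4; B->plug->B->R->F->L->H->refl->E->L'->D->R'->C->plug->C
Char 2 ('F'): step: R->0, L->5 (L advanced); F->plug->G->R->B->L->H->refl->E->L'->G->R'->C->plug->C
Char 3 ('G'): step: R->1, L=5; G->plug->F->R->A->L->C->refl->A->L'->F->R'->B->plug->B
Char 4 ('D'): step: R->2, L=5; D->plug->D->R->D->L->F->refl->D->L'->C->R'->G->plug->F
Char 5 ('F'): step: R->3, L=5; F->plug->G->R->H->L->B->refl->G->L'->E->R'->A->plug->H
Char 6 ('D'): step: R->4, L=5; D->plug->D->R->H->L->B->refl->G->L'->E->R'->A->plug->H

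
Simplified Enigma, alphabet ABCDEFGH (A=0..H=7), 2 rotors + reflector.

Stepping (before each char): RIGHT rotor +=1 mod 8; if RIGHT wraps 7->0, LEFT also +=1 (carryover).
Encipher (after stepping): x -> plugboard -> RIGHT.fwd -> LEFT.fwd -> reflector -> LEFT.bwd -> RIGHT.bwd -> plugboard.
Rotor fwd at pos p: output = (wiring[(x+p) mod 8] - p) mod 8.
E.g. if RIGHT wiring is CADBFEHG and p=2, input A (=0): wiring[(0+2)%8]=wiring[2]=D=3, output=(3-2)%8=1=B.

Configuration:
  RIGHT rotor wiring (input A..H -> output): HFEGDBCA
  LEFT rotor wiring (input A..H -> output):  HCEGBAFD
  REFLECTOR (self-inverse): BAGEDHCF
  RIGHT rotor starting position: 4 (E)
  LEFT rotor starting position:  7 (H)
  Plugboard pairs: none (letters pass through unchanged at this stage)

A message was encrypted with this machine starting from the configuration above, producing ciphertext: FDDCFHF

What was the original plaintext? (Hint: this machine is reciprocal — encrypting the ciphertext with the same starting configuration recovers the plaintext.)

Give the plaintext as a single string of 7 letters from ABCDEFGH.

Answer: BGEBBCE

Derivation:
Char 1 ('F'): step: R->5, L=7; F->plug->F->R->H->L->G->refl->C->L'->F->R'->B->plug->B
Char 2 ('D'): step: R->6, L=7; D->plug->D->R->H->L->G->refl->C->L'->F->R'->G->plug->G
Char 3 ('D'): step: R->7, L=7; D->plug->D->R->F->L->C->refl->G->L'->H->R'->E->plug->E
Char 4 ('C'): step: R->0, L->0 (L advanced); C->plug->C->R->E->L->B->refl->A->L'->F->R'->B->plug->B
Char 5 ('F'): step: R->1, L=0; F->plug->F->R->B->L->C->refl->G->L'->D->R'->B->plug->B
Char 6 ('H'): step: R->2, L=0; H->plug->H->R->D->L->G->refl->C->L'->B->R'->C->plug->C
Char 7 ('F'): step: R->3, L=0; F->plug->F->R->E->L->B->refl->A->L'->F->R'->E->plug->E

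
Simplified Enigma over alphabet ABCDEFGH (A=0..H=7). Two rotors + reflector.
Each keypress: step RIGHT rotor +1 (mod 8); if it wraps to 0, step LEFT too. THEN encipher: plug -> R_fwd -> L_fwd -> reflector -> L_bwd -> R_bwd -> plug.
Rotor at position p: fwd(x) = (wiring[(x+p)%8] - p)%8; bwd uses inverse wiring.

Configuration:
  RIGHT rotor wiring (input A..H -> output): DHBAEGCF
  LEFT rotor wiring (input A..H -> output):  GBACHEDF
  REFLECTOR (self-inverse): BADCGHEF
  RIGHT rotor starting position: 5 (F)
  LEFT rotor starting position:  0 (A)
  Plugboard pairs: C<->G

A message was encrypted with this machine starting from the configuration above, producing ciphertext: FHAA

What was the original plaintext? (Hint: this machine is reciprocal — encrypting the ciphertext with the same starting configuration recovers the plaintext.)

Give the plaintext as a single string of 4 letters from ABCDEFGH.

Answer: DAFD

Derivation:
Char 1 ('F'): step: R->6, L=0; F->plug->F->R->C->L->A->refl->B->L'->B->R'->D->plug->D
Char 2 ('H'): step: R->7, L=0; H->plug->H->R->D->L->C->refl->D->L'->G->R'->A->plug->A
Char 3 ('A'): step: R->0, L->1 (L advanced); A->plug->A->R->D->L->G->refl->E->L'->G->R'->F->plug->F
Char 4 ('A'): step: R->1, L=1; A->plug->A->R->G->L->E->refl->G->L'->D->R'->D->plug->D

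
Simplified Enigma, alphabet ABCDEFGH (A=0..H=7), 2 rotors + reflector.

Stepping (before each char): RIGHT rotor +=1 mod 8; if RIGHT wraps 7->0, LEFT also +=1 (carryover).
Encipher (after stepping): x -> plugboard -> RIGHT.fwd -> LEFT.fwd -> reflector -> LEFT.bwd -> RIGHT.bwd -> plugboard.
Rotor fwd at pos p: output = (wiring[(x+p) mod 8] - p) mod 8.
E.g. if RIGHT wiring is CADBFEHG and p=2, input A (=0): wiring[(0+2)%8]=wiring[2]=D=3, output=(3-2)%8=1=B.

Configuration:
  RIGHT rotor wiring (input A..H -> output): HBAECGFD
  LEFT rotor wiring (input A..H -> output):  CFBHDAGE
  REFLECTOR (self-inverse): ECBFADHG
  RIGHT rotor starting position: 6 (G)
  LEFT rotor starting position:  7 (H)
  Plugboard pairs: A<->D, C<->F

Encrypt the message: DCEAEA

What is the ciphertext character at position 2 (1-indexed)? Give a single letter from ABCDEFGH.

Char 1 ('D'): step: R->7, L=7; D->plug->A->R->E->L->A->refl->E->L'->F->R'->E->plug->E
Char 2 ('C'): step: R->0, L->0 (L advanced); C->plug->F->R->G->L->G->refl->H->L'->D->R'->H->plug->H

H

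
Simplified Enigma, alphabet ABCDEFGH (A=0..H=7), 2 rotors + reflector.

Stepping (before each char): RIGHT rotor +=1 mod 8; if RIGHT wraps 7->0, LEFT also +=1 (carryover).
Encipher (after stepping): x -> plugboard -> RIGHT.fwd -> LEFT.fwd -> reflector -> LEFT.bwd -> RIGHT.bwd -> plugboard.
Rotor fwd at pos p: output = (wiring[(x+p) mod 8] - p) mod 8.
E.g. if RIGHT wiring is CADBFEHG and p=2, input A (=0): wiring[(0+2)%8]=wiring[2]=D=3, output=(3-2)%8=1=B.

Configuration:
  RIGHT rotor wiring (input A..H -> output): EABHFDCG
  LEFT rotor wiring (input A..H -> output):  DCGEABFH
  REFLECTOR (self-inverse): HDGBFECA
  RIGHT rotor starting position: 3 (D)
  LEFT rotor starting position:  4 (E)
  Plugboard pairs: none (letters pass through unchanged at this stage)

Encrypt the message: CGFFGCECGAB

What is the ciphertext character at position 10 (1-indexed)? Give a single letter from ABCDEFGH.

Char 1 ('C'): step: R->4, L=4; C->plug->C->R->G->L->C->refl->G->L'->F->R'->G->plug->G
Char 2 ('G'): step: R->5, L=4; G->plug->G->R->C->L->B->refl->D->L'->D->R'->E->plug->E
Char 3 ('F'): step: R->6, L=4; F->plug->F->R->B->L->F->refl->E->L'->A->R'->B->plug->B
Char 4 ('F'): step: R->7, L=4; F->plug->F->R->G->L->C->refl->G->L'->F->R'->B->plug->B
Char 5 ('G'): step: R->0, L->5 (L advanced); G->plug->G->R->C->L->C->refl->G->L'->D->R'->F->plug->F
Char 6 ('C'): step: R->1, L=5; C->plug->C->R->G->L->H->refl->A->L'->B->R'->F->plug->F
Char 7 ('E'): step: R->2, L=5; E->plug->E->R->A->L->E->refl->F->L'->E->R'->F->plug->F
Char 8 ('C'): step: R->3, L=5; C->plug->C->R->A->L->E->refl->F->L'->E->R'->A->plug->A
Char 9 ('G'): step: R->4, L=5; G->plug->G->R->F->L->B->refl->D->L'->H->R'->B->plug->B
Char 10 ('A'): step: R->5, L=5; A->plug->A->R->G->L->H->refl->A->L'->B->R'->C->plug->C

C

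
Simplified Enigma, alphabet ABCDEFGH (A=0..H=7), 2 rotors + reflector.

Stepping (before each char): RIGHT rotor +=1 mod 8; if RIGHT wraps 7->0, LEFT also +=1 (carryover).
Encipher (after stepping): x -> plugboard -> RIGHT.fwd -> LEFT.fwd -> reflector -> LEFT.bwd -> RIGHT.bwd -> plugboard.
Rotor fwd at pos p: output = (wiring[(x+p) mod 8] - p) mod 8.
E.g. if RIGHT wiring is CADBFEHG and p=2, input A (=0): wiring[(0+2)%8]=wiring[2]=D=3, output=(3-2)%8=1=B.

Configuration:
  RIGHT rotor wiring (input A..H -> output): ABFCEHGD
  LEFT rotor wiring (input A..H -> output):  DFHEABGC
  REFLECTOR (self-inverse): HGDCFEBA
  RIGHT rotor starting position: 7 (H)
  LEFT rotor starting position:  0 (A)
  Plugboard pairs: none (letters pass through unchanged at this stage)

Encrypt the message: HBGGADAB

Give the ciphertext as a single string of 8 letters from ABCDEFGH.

Char 1 ('H'): step: R->0, L->1 (L advanced); H->plug->H->R->D->L->H->refl->A->L'->E->R'->E->plug->E
Char 2 ('B'): step: R->1, L=1; B->plug->B->R->E->L->A->refl->H->L'->D->R'->D->plug->D
Char 3 ('G'): step: R->2, L=1; G->plug->G->R->G->L->B->refl->G->L'->B->R'->F->plug->F
Char 4 ('G'): step: R->3, L=1; G->plug->G->R->G->L->B->refl->G->L'->B->R'->B->plug->B
Char 5 ('A'): step: R->4, L=1; A->plug->A->R->A->L->E->refl->F->L'->F->R'->F->plug->F
Char 6 ('D'): step: R->5, L=1; D->plug->D->R->D->L->H->refl->A->L'->E->R'->E->plug->E
Char 7 ('A'): step: R->6, L=1; A->plug->A->R->A->L->E->refl->F->L'->F->R'->B->plug->B
Char 8 ('B'): step: R->7, L=1; B->plug->B->R->B->L->G->refl->B->L'->G->R'->D->plug->D

Answer: EDFBFEBD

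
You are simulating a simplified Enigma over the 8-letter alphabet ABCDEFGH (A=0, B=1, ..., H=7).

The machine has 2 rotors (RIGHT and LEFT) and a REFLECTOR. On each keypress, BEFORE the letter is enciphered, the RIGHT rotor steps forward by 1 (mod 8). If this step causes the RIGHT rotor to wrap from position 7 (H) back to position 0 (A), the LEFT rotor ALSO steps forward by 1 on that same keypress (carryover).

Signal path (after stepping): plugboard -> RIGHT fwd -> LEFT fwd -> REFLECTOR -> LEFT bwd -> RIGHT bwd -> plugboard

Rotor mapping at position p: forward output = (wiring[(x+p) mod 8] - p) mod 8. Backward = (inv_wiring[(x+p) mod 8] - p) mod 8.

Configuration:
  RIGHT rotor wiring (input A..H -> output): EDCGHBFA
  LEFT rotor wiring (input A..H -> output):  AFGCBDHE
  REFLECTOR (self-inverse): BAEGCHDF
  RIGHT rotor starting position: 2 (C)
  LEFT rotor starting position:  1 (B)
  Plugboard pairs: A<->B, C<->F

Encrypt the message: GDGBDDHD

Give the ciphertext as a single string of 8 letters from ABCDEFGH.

Answer: AEDGGEAC

Derivation:
Char 1 ('G'): step: R->3, L=1; G->plug->G->R->A->L->E->refl->C->L'->E->R'->B->plug->A
Char 2 ('D'): step: R->4, L=1; D->plug->D->R->E->L->C->refl->E->L'->A->R'->E->plug->E
Char 3 ('G'): step: R->5, L=1; G->plug->G->R->B->L->F->refl->H->L'->H->R'->D->plug->D
Char 4 ('B'): step: R->6, L=1; B->plug->A->R->H->L->H->refl->F->L'->B->R'->G->plug->G
Char 5 ('D'): step: R->7, L=1; D->plug->D->R->D->L->A->refl->B->L'->C->R'->G->plug->G
Char 6 ('D'): step: R->0, L->2 (L advanced); D->plug->D->R->G->L->G->refl->D->L'->H->R'->E->plug->E
Char 7 ('H'): step: R->1, L=2; H->plug->H->R->D->L->B->refl->A->L'->B->R'->B->plug->A
Char 8 ('D'): step: R->2, L=2; D->plug->D->R->H->L->D->refl->G->L'->G->R'->F->plug->C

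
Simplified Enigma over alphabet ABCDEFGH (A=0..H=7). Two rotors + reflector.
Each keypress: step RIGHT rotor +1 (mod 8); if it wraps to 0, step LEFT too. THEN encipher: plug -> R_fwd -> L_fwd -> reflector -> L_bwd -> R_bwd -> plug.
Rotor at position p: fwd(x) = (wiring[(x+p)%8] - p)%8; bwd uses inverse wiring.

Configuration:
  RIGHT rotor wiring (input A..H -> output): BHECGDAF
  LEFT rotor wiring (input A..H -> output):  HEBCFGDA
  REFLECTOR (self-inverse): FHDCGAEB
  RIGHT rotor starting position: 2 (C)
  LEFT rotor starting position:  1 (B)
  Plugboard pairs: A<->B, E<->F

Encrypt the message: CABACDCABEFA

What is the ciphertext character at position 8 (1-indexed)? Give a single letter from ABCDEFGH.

Char 1 ('C'): step: R->3, L=1; C->plug->C->R->A->L->D->refl->C->L'->F->R'->D->plug->D
Char 2 ('A'): step: R->4, L=1; A->plug->B->R->H->L->G->refl->E->L'->D->R'->F->plug->E
Char 3 ('B'): step: R->5, L=1; B->plug->A->R->G->L->H->refl->B->L'->C->R'->E->plug->F
Char 4 ('A'): step: R->6, L=1; A->plug->B->R->H->L->G->refl->E->L'->D->R'->C->plug->C
Char 5 ('C'): step: R->7, L=1; C->plug->C->R->A->L->D->refl->C->L'->F->R'->D->plug->D
Char 6 ('D'): step: R->0, L->2 (L advanced); D->plug->D->R->C->L->D->refl->C->L'->H->R'->B->plug->A
Char 7 ('C'): step: R->1, L=2; C->plug->C->R->B->L->A->refl->F->L'->G->R'->A->plug->B
Char 8 ('A'): step: R->2, L=2; A->plug->B->R->A->L->H->refl->B->L'->E->R'->C->plug->C

C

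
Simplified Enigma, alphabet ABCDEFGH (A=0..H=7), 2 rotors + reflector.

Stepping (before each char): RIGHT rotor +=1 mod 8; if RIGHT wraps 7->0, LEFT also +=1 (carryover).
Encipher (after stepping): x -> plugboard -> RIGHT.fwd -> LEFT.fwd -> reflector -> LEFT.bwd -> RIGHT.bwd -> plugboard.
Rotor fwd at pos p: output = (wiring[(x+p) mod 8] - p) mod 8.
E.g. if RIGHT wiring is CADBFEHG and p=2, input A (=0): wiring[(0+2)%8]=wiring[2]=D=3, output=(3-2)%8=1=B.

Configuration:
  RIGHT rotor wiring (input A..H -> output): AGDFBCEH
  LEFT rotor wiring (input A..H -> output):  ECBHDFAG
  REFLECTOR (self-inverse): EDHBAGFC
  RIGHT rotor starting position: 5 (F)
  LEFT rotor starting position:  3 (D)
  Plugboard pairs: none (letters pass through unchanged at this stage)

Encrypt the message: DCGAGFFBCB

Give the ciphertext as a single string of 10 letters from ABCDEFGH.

Answer: BGFGFBEEHC

Derivation:
Char 1 ('D'): step: R->6, L=3; D->plug->D->R->A->L->E->refl->A->L'->B->R'->B->plug->B
Char 2 ('C'): step: R->7, L=3; C->plug->C->R->H->L->G->refl->F->L'->D->R'->G->plug->G
Char 3 ('G'): step: R->0, L->4 (L advanced); G->plug->G->R->E->L->A->refl->E->L'->C->R'->F->plug->F
Char 4 ('A'): step: R->1, L=4; A->plug->A->R->F->L->G->refl->F->L'->G->R'->G->plug->G
Char 5 ('G'): step: R->2, L=4; G->plug->G->R->G->L->F->refl->G->L'->F->R'->F->plug->F
Char 6 ('F'): step: R->3, L=4; F->plug->F->R->F->L->G->refl->F->L'->G->R'->B->plug->B
Char 7 ('F'): step: R->4, L=4; F->plug->F->R->C->L->E->refl->A->L'->E->R'->E->plug->E
Char 8 ('B'): step: R->5, L=4; B->plug->B->R->H->L->D->refl->B->L'->B->R'->E->plug->E
Char 9 ('C'): step: R->6, L=4; C->plug->C->R->C->L->E->refl->A->L'->E->R'->H->plug->H
Char 10 ('B'): step: R->7, L=4; B->plug->B->R->B->L->B->refl->D->L'->H->R'->C->plug->C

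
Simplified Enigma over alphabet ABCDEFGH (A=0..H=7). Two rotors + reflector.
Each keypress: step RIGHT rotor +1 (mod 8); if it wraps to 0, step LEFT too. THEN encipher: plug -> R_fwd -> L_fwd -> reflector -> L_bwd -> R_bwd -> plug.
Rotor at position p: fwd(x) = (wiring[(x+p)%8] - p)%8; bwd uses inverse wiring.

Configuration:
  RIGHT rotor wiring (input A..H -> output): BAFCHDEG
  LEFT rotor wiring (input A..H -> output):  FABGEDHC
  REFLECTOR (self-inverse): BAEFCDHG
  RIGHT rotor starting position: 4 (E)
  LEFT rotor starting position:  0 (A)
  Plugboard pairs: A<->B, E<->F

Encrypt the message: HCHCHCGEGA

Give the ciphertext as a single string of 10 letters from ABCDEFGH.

Char 1 ('H'): step: R->5, L=0; H->plug->H->R->C->L->B->refl->A->L'->B->R'->C->plug->C
Char 2 ('C'): step: R->6, L=0; C->plug->C->R->D->L->G->refl->H->L'->G->R'->A->plug->B
Char 3 ('H'): step: R->7, L=0; H->plug->H->R->F->L->D->refl->F->L'->A->R'->F->plug->E
Char 4 ('C'): step: R->0, L->1 (L advanced); C->plug->C->R->F->L->G->refl->H->L'->A->R'->B->plug->A
Char 5 ('H'): step: R->1, L=1; H->plug->H->R->A->L->H->refl->G->L'->F->R'->G->plug->G
Char 6 ('C'): step: R->2, L=1; C->plug->C->R->F->L->G->refl->H->L'->A->R'->B->plug->A
Char 7 ('G'): step: R->3, L=1; G->plug->G->R->F->L->G->refl->H->L'->A->R'->C->plug->C
Char 8 ('E'): step: R->4, L=1; E->plug->F->R->E->L->C->refl->E->L'->H->R'->B->plug->A
Char 9 ('G'): step: R->5, L=1; G->plug->G->R->F->L->G->refl->H->L'->A->R'->F->plug->E
Char 10 ('A'): step: R->6, L=1; A->plug->B->R->A->L->H->refl->G->L'->F->R'->H->plug->H

Answer: CBEAGACAEH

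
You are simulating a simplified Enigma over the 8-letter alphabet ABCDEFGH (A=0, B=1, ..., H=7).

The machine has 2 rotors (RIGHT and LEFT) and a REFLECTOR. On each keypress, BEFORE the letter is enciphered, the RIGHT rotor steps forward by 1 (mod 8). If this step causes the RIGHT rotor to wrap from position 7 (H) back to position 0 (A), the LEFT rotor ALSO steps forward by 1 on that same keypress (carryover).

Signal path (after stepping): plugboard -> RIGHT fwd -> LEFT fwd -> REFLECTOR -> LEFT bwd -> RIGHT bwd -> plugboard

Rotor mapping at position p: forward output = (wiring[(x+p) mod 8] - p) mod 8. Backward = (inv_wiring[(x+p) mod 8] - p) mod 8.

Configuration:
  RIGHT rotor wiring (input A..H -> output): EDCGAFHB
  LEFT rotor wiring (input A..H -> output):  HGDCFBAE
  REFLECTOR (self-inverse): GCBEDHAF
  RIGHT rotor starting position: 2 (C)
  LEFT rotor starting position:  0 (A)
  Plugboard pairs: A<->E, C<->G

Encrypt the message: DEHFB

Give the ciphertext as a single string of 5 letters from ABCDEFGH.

Char 1 ('D'): step: R->3, L=0; D->plug->D->R->E->L->F->refl->H->L'->A->R'->G->plug->C
Char 2 ('E'): step: R->4, L=0; E->plug->A->R->E->L->F->refl->H->L'->A->R'->E->plug->A
Char 3 ('H'): step: R->5, L=0; H->plug->H->R->D->L->C->refl->B->L'->F->R'->F->plug->F
Char 4 ('F'): step: R->6, L=0; F->plug->F->R->A->L->H->refl->F->L'->E->R'->E->plug->A
Char 5 ('B'): step: R->7, L=0; B->plug->B->R->F->L->B->refl->C->L'->D->R'->D->plug->D

Answer: CAFAD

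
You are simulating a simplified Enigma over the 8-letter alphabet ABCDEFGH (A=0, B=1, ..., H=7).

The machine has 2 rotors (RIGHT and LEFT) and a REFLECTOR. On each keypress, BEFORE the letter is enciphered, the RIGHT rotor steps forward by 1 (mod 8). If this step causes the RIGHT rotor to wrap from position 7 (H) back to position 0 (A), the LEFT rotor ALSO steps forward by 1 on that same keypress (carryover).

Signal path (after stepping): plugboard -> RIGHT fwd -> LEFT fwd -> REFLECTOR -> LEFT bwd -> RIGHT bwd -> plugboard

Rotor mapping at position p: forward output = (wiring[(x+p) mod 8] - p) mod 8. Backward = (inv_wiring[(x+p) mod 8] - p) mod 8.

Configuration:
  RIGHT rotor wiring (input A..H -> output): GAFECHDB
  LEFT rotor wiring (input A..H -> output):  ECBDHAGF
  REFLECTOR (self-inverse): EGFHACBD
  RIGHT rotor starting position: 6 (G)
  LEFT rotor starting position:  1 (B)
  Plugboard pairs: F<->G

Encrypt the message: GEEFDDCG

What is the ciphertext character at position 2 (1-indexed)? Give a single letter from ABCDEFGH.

Char 1 ('G'): step: R->7, L=1; G->plug->F->R->D->L->G->refl->B->L'->A->R'->G->plug->F
Char 2 ('E'): step: R->0, L->2 (L advanced); E->plug->E->R->C->L->F->refl->C->L'->G->R'->A->plug->A

A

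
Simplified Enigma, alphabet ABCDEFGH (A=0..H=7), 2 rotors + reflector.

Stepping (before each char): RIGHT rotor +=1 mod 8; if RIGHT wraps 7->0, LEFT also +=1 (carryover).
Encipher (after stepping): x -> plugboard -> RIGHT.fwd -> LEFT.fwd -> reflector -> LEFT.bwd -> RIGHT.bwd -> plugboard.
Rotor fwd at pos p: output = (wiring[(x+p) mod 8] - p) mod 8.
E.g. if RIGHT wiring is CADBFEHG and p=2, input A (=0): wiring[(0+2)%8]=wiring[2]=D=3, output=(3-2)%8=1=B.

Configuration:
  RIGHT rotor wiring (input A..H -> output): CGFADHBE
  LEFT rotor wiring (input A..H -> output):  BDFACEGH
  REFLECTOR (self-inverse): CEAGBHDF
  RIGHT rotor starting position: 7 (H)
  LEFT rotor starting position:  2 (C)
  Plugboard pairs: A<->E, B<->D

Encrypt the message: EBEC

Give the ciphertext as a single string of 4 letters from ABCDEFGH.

Char 1 ('E'): step: R->0, L->3 (L advanced); E->plug->A->R->C->L->B->refl->E->L'->E->R'->H->plug->H
Char 2 ('B'): step: R->1, L=3; B->plug->D->R->C->L->B->refl->E->L'->E->R'->B->plug->D
Char 3 ('E'): step: R->2, L=3; E->plug->A->R->D->L->D->refl->G->L'->F->R'->D->plug->B
Char 4 ('C'): step: R->3, L=3; C->plug->C->R->E->L->E->refl->B->L'->C->R'->H->plug->H

Answer: HDBH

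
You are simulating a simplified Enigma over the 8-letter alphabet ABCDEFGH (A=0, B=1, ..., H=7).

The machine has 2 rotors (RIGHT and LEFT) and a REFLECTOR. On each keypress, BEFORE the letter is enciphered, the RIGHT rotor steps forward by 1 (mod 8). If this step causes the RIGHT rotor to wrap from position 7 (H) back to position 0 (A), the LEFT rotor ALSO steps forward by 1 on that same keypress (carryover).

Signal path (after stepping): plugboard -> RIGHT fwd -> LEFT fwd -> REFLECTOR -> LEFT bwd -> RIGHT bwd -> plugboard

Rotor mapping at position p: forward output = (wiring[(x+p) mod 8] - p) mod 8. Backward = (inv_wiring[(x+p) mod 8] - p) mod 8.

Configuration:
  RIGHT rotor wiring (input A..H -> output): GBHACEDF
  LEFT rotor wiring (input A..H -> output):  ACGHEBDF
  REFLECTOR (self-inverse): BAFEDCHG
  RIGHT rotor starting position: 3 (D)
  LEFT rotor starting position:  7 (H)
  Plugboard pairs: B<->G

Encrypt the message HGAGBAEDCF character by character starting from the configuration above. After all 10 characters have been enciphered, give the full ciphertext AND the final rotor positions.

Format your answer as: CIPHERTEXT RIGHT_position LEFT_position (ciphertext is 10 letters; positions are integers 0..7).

Answer: DHHCEHHADB 5 0

Derivation:
Char 1 ('H'): step: R->4, L=7; H->plug->H->R->E->L->A->refl->B->L'->B->R'->D->plug->D
Char 2 ('G'): step: R->5, L=7; G->plug->B->R->G->L->C->refl->F->L'->F->R'->H->plug->H
Char 3 ('A'): step: R->6, L=7; A->plug->A->R->F->L->F->refl->C->L'->G->R'->H->plug->H
Char 4 ('G'): step: R->7, L=7; G->plug->B->R->H->L->E->refl->D->L'->C->R'->C->plug->C
Char 5 ('B'): step: R->0, L->0 (L advanced); B->plug->G->R->D->L->H->refl->G->L'->C->R'->E->plug->E
Char 6 ('A'): step: R->1, L=0; A->plug->A->R->A->L->A->refl->B->L'->F->R'->H->plug->H
Char 7 ('E'): step: R->2, L=0; E->plug->E->R->B->L->C->refl->F->L'->H->R'->H->plug->H
Char 8 ('D'): step: R->3, L=0; D->plug->D->R->A->L->A->refl->B->L'->F->R'->A->plug->A
Char 9 ('C'): step: R->4, L=0; C->plug->C->R->H->L->F->refl->C->L'->B->R'->D->plug->D
Char 10 ('F'): step: R->5, L=0; F->plug->F->R->C->L->G->refl->H->L'->D->R'->G->plug->B
Final: ciphertext=DHHCEHHADB, RIGHT=5, LEFT=0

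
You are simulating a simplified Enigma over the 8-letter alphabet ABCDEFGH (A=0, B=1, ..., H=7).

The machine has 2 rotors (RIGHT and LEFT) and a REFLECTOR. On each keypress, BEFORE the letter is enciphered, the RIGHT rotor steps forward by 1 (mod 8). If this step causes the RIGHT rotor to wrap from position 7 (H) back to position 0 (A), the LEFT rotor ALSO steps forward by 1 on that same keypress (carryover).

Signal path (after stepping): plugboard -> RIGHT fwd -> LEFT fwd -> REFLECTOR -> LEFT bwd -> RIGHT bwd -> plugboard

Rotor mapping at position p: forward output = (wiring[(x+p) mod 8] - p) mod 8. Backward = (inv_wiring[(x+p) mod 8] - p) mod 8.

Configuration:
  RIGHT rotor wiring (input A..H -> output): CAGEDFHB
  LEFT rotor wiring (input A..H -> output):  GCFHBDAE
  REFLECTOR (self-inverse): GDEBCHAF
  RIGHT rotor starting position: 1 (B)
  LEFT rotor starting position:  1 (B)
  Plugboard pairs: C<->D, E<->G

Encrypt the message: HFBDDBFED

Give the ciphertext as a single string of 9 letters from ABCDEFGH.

Char 1 ('H'): step: R->2, L=1; H->plug->H->R->G->L->D->refl->B->L'->A->R'->G->plug->E
Char 2 ('F'): step: R->3, L=1; F->plug->F->R->H->L->F->refl->H->L'->F->R'->G->plug->E
Char 3 ('B'): step: R->4, L=1; B->plug->B->R->B->L->E->refl->C->L'->E->R'->F->plug->F
Char 4 ('D'): step: R->5, L=1; D->plug->C->R->E->L->C->refl->E->L'->B->R'->F->plug->F
Char 5 ('D'): step: R->6, L=1; D->plug->C->R->E->L->C->refl->E->L'->B->R'->A->plug->A
Char 6 ('B'): step: R->7, L=1; B->plug->B->R->D->L->A->refl->G->L'->C->R'->A->plug->A
Char 7 ('F'): step: R->0, L->2 (L advanced); F->plug->F->R->F->L->C->refl->E->L'->G->R'->C->plug->D
Char 8 ('E'): step: R->1, L=2; E->plug->G->R->A->L->D->refl->B->L'->D->R'->C->plug->D
Char 9 ('D'): step: R->2, L=2; D->plug->C->R->B->L->F->refl->H->L'->C->R'->B->plug->B

Answer: EEFFAADDB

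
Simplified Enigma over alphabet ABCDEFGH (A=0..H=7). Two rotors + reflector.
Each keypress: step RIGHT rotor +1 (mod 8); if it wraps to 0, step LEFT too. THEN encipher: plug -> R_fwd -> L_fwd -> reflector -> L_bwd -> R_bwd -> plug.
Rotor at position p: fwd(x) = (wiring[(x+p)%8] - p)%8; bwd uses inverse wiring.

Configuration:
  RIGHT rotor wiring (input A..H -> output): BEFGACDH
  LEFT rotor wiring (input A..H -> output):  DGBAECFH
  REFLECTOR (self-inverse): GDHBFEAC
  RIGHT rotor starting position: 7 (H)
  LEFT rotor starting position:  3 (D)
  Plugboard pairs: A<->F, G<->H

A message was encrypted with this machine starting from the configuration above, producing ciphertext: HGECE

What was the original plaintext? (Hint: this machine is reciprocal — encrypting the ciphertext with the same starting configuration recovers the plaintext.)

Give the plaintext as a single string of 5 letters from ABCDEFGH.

Char 1 ('H'): step: R->0, L->4 (L advanced); H->plug->G->R->D->L->D->refl->B->L'->C->R'->F->plug->A
Char 2 ('G'): step: R->1, L=4; G->plug->H->R->A->L->A->refl->G->L'->B->R'->E->plug->E
Char 3 ('E'): step: R->2, L=4; E->plug->E->R->B->L->G->refl->A->L'->A->R'->D->plug->D
Char 4 ('C'): step: R->3, L=4; C->plug->C->R->H->L->E->refl->F->L'->G->R'->F->plug->A
Char 5 ('E'): step: R->4, L=4; E->plug->E->R->F->L->C->refl->H->L'->E->R'->A->plug->F

Answer: AEDAF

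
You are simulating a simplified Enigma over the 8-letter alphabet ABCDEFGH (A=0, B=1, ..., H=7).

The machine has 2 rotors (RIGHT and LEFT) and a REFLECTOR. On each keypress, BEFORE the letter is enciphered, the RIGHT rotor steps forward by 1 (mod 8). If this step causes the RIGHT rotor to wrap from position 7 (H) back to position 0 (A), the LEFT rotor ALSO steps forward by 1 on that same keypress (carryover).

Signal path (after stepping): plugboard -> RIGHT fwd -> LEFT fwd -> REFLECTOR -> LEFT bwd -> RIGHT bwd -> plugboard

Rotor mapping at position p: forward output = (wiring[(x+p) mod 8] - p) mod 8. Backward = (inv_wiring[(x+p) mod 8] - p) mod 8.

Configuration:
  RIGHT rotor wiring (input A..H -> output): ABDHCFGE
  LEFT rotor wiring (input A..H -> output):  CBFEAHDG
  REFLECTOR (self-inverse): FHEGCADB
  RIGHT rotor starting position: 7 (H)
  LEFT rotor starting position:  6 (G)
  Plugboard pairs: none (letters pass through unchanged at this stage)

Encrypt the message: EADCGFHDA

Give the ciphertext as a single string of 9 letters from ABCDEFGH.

Answer: DFABCECGC

Derivation:
Char 1 ('E'): step: R->0, L->7 (L advanced); E->plug->E->R->C->L->C->refl->E->L'->H->R'->D->plug->D
Char 2 ('A'): step: R->1, L=7; A->plug->A->R->A->L->H->refl->B->L'->F->R'->F->plug->F
Char 3 ('D'): step: R->2, L=7; D->plug->D->R->D->L->G->refl->D->L'->B->R'->A->plug->A
Char 4 ('C'): step: R->3, L=7; C->plug->C->R->C->L->C->refl->E->L'->H->R'->B->plug->B
Char 5 ('G'): step: R->4, L=7; G->plug->G->R->H->L->E->refl->C->L'->C->R'->C->plug->C
Char 6 ('F'): step: R->5, L=7; F->plug->F->R->G->L->A->refl->F->L'->E->R'->E->plug->E
Char 7 ('H'): step: R->6, L=7; H->plug->H->R->H->L->E->refl->C->L'->C->R'->C->plug->C
Char 8 ('D'): step: R->7, L=7; D->plug->D->R->E->L->F->refl->A->L'->G->R'->G->plug->G
Char 9 ('A'): step: R->0, L->0 (L advanced); A->plug->A->R->A->L->C->refl->E->L'->D->R'->C->plug->C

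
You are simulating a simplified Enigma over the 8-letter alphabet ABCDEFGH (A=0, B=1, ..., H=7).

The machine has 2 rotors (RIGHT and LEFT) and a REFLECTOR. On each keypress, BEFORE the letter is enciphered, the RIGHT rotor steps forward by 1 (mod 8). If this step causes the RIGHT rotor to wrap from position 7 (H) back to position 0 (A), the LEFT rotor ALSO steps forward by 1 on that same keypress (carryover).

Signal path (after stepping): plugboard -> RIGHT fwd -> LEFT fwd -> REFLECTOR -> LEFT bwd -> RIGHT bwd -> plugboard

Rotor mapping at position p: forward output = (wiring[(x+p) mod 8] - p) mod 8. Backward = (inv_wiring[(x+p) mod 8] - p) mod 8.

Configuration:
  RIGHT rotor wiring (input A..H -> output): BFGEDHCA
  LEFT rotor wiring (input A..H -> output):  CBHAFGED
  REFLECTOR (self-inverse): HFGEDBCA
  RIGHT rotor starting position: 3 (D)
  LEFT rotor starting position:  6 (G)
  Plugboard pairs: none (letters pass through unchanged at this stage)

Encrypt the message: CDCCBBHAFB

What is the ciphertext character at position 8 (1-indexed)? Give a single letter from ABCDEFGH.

Char 1 ('C'): step: R->4, L=6; C->plug->C->R->G->L->H->refl->A->L'->H->R'->A->plug->A
Char 2 ('D'): step: R->5, L=6; D->plug->D->R->E->L->B->refl->F->L'->B->R'->F->plug->F
Char 3 ('C'): step: R->6, L=6; C->plug->C->R->D->L->D->refl->E->L'->C->R'->B->plug->B
Char 4 ('C'): step: R->7, L=6; C->plug->C->R->G->L->H->refl->A->L'->H->R'->D->plug->D
Char 5 ('B'): step: R->0, L->7 (L advanced); B->plug->B->R->F->L->G->refl->C->L'->C->R'->G->plug->G
Char 6 ('B'): step: R->1, L=7; B->plug->B->R->F->L->G->refl->C->L'->C->R'->D->plug->D
Char 7 ('H'): step: R->2, L=7; H->plug->H->R->D->L->A->refl->H->L'->G->R'->F->plug->F
Char 8 ('A'): step: R->3, L=7; A->plug->A->R->B->L->D->refl->E->L'->A->R'->B->plug->B

B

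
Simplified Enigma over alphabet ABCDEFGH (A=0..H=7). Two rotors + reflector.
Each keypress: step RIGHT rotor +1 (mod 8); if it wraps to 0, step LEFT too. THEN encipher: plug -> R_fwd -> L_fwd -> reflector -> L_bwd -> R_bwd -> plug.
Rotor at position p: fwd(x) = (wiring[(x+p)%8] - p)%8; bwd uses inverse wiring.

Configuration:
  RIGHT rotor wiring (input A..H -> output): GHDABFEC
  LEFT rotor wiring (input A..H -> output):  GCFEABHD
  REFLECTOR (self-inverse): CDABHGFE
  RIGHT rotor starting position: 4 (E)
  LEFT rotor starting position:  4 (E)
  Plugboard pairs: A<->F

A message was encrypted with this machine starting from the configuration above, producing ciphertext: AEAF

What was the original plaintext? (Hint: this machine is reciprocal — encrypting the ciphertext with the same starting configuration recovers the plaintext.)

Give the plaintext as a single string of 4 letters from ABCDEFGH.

Answer: EDGD

Derivation:
Char 1 ('A'): step: R->5, L=4; A->plug->F->R->G->L->B->refl->D->L'->C->R'->E->plug->E
Char 2 ('E'): step: R->6, L=4; E->plug->E->R->F->L->G->refl->F->L'->B->R'->D->plug->D
Char 3 ('A'): step: R->7, L=4; A->plug->F->R->C->L->D->refl->B->L'->G->R'->G->plug->G
Char 4 ('F'): step: R->0, L->5 (L advanced); F->plug->A->R->G->L->H->refl->E->L'->A->R'->D->plug->D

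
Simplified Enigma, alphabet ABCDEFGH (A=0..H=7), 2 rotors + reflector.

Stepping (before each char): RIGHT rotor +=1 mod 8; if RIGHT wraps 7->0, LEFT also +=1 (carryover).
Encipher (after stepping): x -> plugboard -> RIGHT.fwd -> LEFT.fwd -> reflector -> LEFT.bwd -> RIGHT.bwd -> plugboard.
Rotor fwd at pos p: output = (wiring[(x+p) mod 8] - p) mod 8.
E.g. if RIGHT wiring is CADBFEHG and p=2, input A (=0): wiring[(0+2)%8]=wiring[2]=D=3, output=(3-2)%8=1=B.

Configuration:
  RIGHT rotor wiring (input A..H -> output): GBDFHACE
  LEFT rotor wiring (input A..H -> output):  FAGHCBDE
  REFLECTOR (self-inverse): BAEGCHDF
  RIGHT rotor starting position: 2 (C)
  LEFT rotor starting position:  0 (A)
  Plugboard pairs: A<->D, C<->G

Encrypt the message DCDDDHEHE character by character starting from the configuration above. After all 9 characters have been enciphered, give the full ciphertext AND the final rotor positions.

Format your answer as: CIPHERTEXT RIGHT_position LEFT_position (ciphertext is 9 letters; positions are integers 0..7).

Char 1 ('D'): step: R->3, L=0; D->plug->A->R->C->L->G->refl->D->L'->G->R'->G->plug->C
Char 2 ('C'): step: R->4, L=0; C->plug->G->R->H->L->E->refl->C->L'->E->R'->B->plug->B
Char 3 ('D'): step: R->5, L=0; D->plug->A->R->D->L->H->refl->F->L'->A->R'->G->plug->C
Char 4 ('D'): step: R->6, L=0; D->plug->A->R->E->L->C->refl->E->L'->H->R'->F->plug->F
Char 5 ('D'): step: R->7, L=0; D->plug->A->R->F->L->B->refl->A->L'->B->R'->G->plug->C
Char 6 ('H'): step: R->0, L->1 (L advanced); H->plug->H->R->E->L->A->refl->B->L'->D->R'->C->plug->G
Char 7 ('E'): step: R->1, L=1; E->plug->E->R->H->L->E->refl->C->L'->F->R'->H->plug->H
Char 8 ('H'): step: R->2, L=1; H->plug->H->R->H->L->E->refl->C->L'->F->R'->C->plug->G
Char 9 ('E'): step: R->3, L=1; E->plug->E->R->B->L->F->refl->H->L'->A->R'->H->plug->H
Final: ciphertext=CBCFCGHGH, RIGHT=3, LEFT=1

Answer: CBCFCGHGH 3 1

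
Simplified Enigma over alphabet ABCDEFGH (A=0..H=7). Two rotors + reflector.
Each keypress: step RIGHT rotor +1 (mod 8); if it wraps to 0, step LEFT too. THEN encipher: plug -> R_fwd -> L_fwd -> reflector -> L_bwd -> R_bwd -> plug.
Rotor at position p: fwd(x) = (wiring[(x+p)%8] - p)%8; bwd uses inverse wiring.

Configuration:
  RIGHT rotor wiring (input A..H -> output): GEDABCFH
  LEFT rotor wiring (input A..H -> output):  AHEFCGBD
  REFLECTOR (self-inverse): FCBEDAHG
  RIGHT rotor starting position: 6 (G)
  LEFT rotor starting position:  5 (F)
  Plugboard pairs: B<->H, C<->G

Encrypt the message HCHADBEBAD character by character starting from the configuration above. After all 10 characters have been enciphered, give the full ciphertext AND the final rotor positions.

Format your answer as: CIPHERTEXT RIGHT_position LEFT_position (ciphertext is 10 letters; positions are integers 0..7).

Char 1 ('H'): step: R->7, L=5; H->plug->B->R->H->L->F->refl->A->L'->G->R'->H->plug->B
Char 2 ('C'): step: R->0, L->6 (L advanced); C->plug->G->R->F->L->H->refl->G->L'->E->R'->B->plug->H
Char 3 ('H'): step: R->1, L=6; H->plug->B->R->C->L->C->refl->B->L'->D->R'->A->plug->A
Char 4 ('A'): step: R->2, L=6; A->plug->A->R->B->L->F->refl->A->L'->H->R'->C->plug->G
Char 5 ('D'): step: R->3, L=6; D->plug->D->R->C->L->C->refl->B->L'->D->R'->F->plug->F
Char 6 ('B'): step: R->4, L=6; B->plug->H->R->E->L->G->refl->H->L'->F->R'->A->plug->A
Char 7 ('E'): step: R->5, L=6; E->plug->E->R->H->L->A->refl->F->L'->B->R'->D->plug->D
Char 8 ('B'): step: R->6, L=6; B->plug->H->R->E->L->G->refl->H->L'->F->R'->E->plug->E
Char 9 ('A'): step: R->7, L=6; A->plug->A->R->A->L->D->refl->E->L'->G->R'->H->plug->B
Char 10 ('D'): step: R->0, L->7 (L advanced); D->plug->D->R->A->L->E->refl->D->L'->F->R'->G->plug->C
Final: ciphertext=BHAGFADEBC, RIGHT=0, LEFT=7

Answer: BHAGFADEBC 0 7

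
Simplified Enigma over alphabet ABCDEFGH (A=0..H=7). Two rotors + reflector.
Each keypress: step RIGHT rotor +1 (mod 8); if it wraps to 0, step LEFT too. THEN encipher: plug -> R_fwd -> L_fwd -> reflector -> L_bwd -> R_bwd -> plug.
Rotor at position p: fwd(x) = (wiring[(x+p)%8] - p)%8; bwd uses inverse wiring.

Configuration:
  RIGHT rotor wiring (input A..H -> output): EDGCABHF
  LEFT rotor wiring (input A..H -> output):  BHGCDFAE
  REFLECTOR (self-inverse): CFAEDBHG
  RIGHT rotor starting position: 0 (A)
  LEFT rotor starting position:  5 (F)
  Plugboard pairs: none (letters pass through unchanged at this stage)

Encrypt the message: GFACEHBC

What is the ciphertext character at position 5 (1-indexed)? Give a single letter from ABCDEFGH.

Char 1 ('G'): step: R->1, L=5; G->plug->G->R->E->L->C->refl->A->L'->A->R'->E->plug->E
Char 2 ('F'): step: R->2, L=5; F->plug->F->R->D->L->E->refl->D->L'->B->R'->H->plug->H
Char 3 ('A'): step: R->3, L=5; A->plug->A->R->H->L->G->refl->H->L'->C->R'->E->plug->E
Char 4 ('C'): step: R->4, L=5; C->plug->C->R->D->L->E->refl->D->L'->B->R'->D->plug->D
Char 5 ('E'): step: R->5, L=5; E->plug->E->R->G->L->F->refl->B->L'->F->R'->G->plug->G

G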